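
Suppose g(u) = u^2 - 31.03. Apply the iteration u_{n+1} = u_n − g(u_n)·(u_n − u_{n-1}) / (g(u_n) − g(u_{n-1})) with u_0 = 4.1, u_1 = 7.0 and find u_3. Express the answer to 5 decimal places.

g(4.1) = -14.2200000, g(7.0) = 17.9700000
u_2 = 7.0000000 − 17.9700000·(7.0000000 − 4.1000000) / (17.9700000 − (-14.2200000)) = 7.0000000 − (52.1130000)/(32.1900000) = 5.3810811
g(5.3810811) = -2.0739664
u_3 = 5.3810811 − (-2.0739664)·(5.3810811 − 7.0000000) / (-2.0739664 − 17.9700000) = 5.3810811 − (3.3575834)/(-20.0439664) = 5.5485920

5.54859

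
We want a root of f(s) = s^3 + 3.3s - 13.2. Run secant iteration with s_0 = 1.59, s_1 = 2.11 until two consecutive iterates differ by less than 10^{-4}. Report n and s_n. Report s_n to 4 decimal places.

n = 5, s_n = 1.9050

f(1.59) = -3.933321, f(2.11) = 3.156931
s_2 = 2.110000 − 3.156931·(0.520000)/(7.090252) = 1.878470;  |Δ| = 0.231530
f(1.878470) = -0.372583
s_3 = 1.878470 − (-0.372583)·(-0.231530)/(-3.529514) = 1.902911;  |Δ| = 0.024441
f(1.902911) = -0.029819
s_4 = 1.902911 − (-0.029819)·(0.024441)/(0.342764) = 1.905037;  |Δ| = 0.002126
f(1.905037) = 0.000321
s_5 = 1.905037 − 0.000321·(0.002126)/(0.030140) = 1.905015;  |Δ| = 0.000023
|s_5 − s_4| = 0.000023 < 10^{-4}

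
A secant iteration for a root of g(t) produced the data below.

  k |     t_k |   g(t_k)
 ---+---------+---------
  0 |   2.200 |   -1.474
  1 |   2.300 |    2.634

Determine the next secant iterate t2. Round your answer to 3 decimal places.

2.236

t2 = 2.300 − 2.634·(2.300 − 2.200) / (2.634 − (-1.474))
   = 2.300 − (0.26340)/(4.10800) = 2.23588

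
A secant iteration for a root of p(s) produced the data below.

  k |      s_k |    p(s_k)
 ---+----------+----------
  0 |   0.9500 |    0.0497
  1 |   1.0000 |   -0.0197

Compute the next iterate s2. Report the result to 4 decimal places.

s2 = 1.0000 − (-0.0197)·(1.0000 − 0.9500) / (-0.0197 − 0.0497)
   = 1.0000 − (-0.000985)/(-0.069400) = 0.985807

0.9858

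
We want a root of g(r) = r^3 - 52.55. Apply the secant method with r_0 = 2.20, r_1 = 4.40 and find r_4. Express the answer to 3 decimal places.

g(2.20) = -41.90200, g(4.40) = 32.63400
r_2 = 4.40000 − 32.63400·(4.40000 − 2.20000) / (32.63400 − (-41.90200)) = 4.40000 − (71.79480)/(74.53600) = 3.43678
g(3.43678) = -11.95673
r_3 = 3.43678 − (-11.95673)·(3.43678 − 4.40000) / (-11.95673 − 32.63400) = 3.43678 − (11.51700)/(-44.59073) = 3.69506
g(3.69506) = -2.09965
r_4 = 3.69506 − (-2.09965)·(3.69506 − 3.43678) / (-2.09965 − (-11.95673)) = 3.69506 − (-0.54230)/(9.85709) = 3.75008

3.750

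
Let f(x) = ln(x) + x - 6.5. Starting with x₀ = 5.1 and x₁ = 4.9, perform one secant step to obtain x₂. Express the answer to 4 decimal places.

f(5.1) = 0.229241, f(4.9) = -0.010765
x₂ = 4.900000 − (-0.010765)·(4.900000 − 5.100000) / (-0.010765 − 0.229241) = 4.900000 − (0.002153)/(-0.240005) = 4.908970

4.9090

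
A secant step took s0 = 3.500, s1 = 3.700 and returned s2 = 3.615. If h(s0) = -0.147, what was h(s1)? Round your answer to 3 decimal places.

0.109

The secant line through (3.500, -0.147) and (3.700, h(s1)) crosses zero at s2 = 3.615.
So (3.500, -0.147), (3.700, h(s1)), (3.615, 0) are collinear:
h(s1) = -0.147 · (3.700 − 3.615) / (3.500 − 3.615) = -0.147 · (0.08500)/(-0.11500) = 0.10865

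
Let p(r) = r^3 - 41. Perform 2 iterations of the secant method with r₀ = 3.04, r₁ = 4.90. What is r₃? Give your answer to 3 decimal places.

3.402

p(3.04) = -12.90554, p(4.90) = 76.64900
r₂ = 4.90000 − 76.64900·(4.90000 − 3.04000) / (76.64900 − (-12.90554)) = 4.90000 − (142.56714)/(89.55454) = 3.30804
p(3.30804) = -4.79966
r₃ = 3.30804 − (-4.79966)·(3.30804 − 4.90000) / (-4.79966 − 76.64900) = 3.30804 − (7.64086)/(-81.44866) = 3.40185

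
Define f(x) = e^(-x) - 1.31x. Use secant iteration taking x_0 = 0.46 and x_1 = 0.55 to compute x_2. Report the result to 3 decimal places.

0.475

f(0.46) = 0.02868, f(0.55) = -0.14355
x_2 = 0.55000 − (-0.14355)·(0.55000 − 0.46000) / (-0.14355 − 0.02868) = 0.55000 − (-0.01292)/(-0.17223) = 0.47499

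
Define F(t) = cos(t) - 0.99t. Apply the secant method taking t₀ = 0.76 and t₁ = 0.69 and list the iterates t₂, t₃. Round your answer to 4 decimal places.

F(0.76) = -0.027564, F(0.69) = 0.088146
t₂ = 0.690000 − 0.088146·(0.690000 − 0.760000) / (0.088146 − (-0.027564)) = 0.690000 − (-0.006170)/(0.115710) = 0.743325
F(0.743325) = 0.000331
t₃ = 0.743325 − 0.000331·(0.743325 − 0.690000) / (0.000331 − 0.088146) = 0.743325 − (0.000018)/(-0.087815) = 0.743526

0.7433, 0.7435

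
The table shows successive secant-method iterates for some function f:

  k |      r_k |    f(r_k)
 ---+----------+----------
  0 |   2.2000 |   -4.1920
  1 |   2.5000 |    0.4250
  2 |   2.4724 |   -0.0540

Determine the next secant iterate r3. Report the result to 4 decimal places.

r3 = 2.4724 − (-0.0540)·(2.4724 − 2.5000) / (-0.0540 − 0.4250)
   = 2.4724 − (0.001490)/(-0.479000) = 2.475511

2.4755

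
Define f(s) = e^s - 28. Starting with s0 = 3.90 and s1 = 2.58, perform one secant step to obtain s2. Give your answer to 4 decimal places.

f(3.90) = 21.402449, f(2.58) = -14.802862
s2 = 2.580000 − (-14.802862)·(2.580000 − 3.900000) / (-14.802862 − 21.402449) = 2.580000 − (19.539778)/(-36.205311) = 3.119694

3.1197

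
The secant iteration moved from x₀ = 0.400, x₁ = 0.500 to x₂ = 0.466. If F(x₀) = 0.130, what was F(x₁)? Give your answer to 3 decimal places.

-0.067

The secant line through (0.400, 0.130) and (0.500, F(x₁)) crosses zero at x₂ = 0.466.
So (0.400, 0.130), (0.500, F(x₁)), (0.466, 0) are collinear:
F(x₁) = 0.130 · (0.500 − 0.466) / (0.400 − 0.466) = 0.130 · (0.03400)/(-0.06600) = -0.06697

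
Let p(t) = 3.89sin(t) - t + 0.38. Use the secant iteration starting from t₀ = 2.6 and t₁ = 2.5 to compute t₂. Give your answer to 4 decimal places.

p(2.6) = -0.214700, p(2.5) = 0.208057
t₂ = 2.500000 − 0.208057·(2.500000 − 2.600000) / (0.208057 − (-0.214700)) = 2.500000 − (-0.020806)/(0.422756) = 2.549214

2.5492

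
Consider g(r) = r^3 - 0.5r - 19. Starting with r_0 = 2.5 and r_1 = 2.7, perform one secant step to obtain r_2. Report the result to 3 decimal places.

2.734

g(2.5) = -4.62500, g(2.7) = -0.66700
r_2 = 2.70000 − (-0.66700)·(2.70000 − 2.50000) / (-0.66700 − (-4.62500)) = 2.70000 − (-0.13340)/(3.95800) = 2.73370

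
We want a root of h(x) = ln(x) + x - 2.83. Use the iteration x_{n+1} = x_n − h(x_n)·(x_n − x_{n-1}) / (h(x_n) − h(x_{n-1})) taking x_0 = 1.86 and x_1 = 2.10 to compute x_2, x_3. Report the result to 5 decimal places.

h(1.86) = -0.3494235, h(2.10) = 0.0119373
x_2 = 2.1000000 − 0.0119373·(2.1000000 − 1.8600000) / (0.0119373 − (-0.3494235)) = 2.1000000 − (0.0028650)/(0.3613609) = 2.0920717
h(2.0920717) = 0.0002266
x_3 = 2.0920717 − 0.0002266·(2.0920717 − 2.1000000) / (0.0002266 − 0.0119373) = 2.0920717 − (-0.0000018)/(-0.0117108) = 2.0919183

2.09207, 2.09192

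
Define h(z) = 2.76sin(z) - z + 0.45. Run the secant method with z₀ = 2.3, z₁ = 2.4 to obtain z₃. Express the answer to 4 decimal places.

2.3715

h(2.3) = 0.208146, h(2.4) = -0.085722
z₂ = 2.400000 − (-0.085722)·(2.400000 − 2.300000) / (-0.085722 − 0.208146) = 2.400000 − (-0.008572)/(-0.293868) = 2.370830
h(2.370830) = 0.002014
z₃ = 2.370830 − 0.002014·(2.370830 − 2.400000) / (0.002014 − (-0.085722)) = 2.370830 − (-0.000059)/(0.087736) = 2.371500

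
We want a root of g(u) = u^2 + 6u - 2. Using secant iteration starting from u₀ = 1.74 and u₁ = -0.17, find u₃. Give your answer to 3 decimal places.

0.324

g(1.74) = 11.46760, g(-0.17) = -2.99110
u₂ = -0.17000 − (-2.99110)·(-0.17000 − 1.74000) / (-2.99110 − 11.46760) = -0.17000 − (5.71300)/(-14.45870) = 0.22513
g(0.22513) = -0.59857
u₃ = 0.22513 − (-0.59857)·(0.22513 − (-0.17000)) / (-0.59857 − (-2.99110)) = 0.22513 − (-0.23651)/(2.39253) = 0.32398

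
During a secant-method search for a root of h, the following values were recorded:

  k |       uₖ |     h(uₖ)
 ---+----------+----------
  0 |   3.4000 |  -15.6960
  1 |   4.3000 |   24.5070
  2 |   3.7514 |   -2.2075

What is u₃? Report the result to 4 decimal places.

u₃ = 3.7514 − (-2.2075)·(3.7514 − 4.3000) / (-2.2075 − 24.5070)
   = 3.7514 − (1.211035)/(-26.714500) = 3.796732

3.7967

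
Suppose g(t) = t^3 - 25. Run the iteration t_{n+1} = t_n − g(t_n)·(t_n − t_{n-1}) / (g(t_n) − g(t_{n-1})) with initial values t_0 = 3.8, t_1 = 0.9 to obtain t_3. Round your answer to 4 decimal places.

g(3.8) = 29.872000, g(0.9) = -24.271000
t_2 = 0.900000 − (-24.271000)·(0.900000 − 3.800000) / (-24.271000 − 29.872000) = 0.900000 − (70.385900)/(-54.143000) = 2.200000
g(2.200000) = -14.352000
t_3 = 2.200000 − (-14.352000)·(2.200000 − 0.900000) / (-14.352000 − (-24.271000)) = 2.200000 − (-18.657600)/(9.919000) = 4.080996

4.0810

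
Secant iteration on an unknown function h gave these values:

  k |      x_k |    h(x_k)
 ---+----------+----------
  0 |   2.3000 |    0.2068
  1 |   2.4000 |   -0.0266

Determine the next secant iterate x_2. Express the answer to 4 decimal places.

2.3886

x_2 = 2.4000 − (-0.0266)·(2.4000 − 2.3000) / (-0.0266 − 0.2068)
   = 2.4000 − (-0.002660)/(-0.233400) = 2.388603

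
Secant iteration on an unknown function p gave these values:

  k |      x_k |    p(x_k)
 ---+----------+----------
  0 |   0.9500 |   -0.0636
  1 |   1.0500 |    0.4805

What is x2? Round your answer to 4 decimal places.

0.9617

x2 = 1.0500 − 0.4805·(1.0500 − 0.9500) / (0.4805 − (-0.0636))
   = 1.0500 − (0.048050)/(0.544100) = 0.961689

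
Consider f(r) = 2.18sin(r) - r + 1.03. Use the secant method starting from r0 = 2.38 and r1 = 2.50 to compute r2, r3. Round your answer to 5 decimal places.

2.43794, 2.43888

f(2.38) = 0.1543635, f(2.50) = -0.1653307
r2 = 2.5000000 − (-0.1653307)·(2.5000000 − 2.3800000) / (-0.1653307 − 0.1543635) = 2.5000000 − (-0.0198397)/(-0.3196942) = 2.4379417
f(2.4379417) = 0.0025310
r3 = 2.4379417 − 0.0025310·(2.4379417 − 2.5000000) / (0.0025310 − (-0.1653307)) = 2.4379417 − (-0.0001571)/(0.1678617) = 2.4388774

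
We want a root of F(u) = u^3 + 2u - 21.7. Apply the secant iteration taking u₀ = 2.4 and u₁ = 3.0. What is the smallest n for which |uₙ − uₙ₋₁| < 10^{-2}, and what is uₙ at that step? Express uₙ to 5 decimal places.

n = 4, uₙ = 2.55089

F(2.4) = -3.0760000, F(3.0) = 11.3000000
u₂ = 3.0000000 − 11.3000000·(0.6000000)/(14.3760000) = 2.5283806;  |Δ| = 0.4716194
F(2.5283806) = -0.4800380
u₃ = 2.5283806 − (-0.4800380)·(-0.4716194)/(-11.7800380) = 2.5475992;  |Δ| = 0.0192185
F(2.5475992) = -0.0702165
u₄ = 2.5475992 − (-0.0702165)·(0.0192185)/(0.4098215) = 2.5508920;  |Δ| = 0.0032928
|u₄ − u₃| = 0.0032928 < 10^{-2}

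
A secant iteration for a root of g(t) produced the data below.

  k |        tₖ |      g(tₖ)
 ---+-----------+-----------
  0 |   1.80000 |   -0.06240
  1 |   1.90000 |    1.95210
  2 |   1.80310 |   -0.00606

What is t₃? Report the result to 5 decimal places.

t₃ = 1.80310 − (-0.00606)·(1.80310 − 1.90000) / (-0.00606 − 1.95210)
   = 1.80310 − (0.0005872)/(-1.9581600) = 1.8033999

1.80340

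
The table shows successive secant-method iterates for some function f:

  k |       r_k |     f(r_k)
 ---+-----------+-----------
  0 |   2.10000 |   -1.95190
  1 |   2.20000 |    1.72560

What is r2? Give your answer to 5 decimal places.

2.15308

r2 = 2.20000 − 1.72560·(2.20000 − 2.10000) / (1.72560 − (-1.95190))
   = 2.20000 − (0.1725600)/(3.6775000) = 2.1530768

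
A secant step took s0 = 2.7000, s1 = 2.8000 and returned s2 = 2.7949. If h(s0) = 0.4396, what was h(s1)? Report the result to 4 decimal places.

The secant line through (2.7000, 0.4396) and (2.8000, h(s1)) crosses zero at s2 = 2.7949.
So (2.7000, 0.4396), (2.8000, h(s1)), (2.7949, 0) are collinear:
h(s1) = 0.4396 · (2.8000 − 2.7949) / (2.7000 − 2.7949) = 0.4396 · (0.005100)/(-0.094900) = -0.023624

-0.0236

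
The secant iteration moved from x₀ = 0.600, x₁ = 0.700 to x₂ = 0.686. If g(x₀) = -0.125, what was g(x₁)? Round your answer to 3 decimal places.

0.020

The secant line through (0.600, -0.125) and (0.700, g(x₁)) crosses zero at x₂ = 0.686.
So (0.600, -0.125), (0.700, g(x₁)), (0.686, 0) are collinear:
g(x₁) = -0.125 · (0.700 − 0.686) / (0.600 − 0.686) = -0.125 · (0.01400)/(-0.08600) = 0.02035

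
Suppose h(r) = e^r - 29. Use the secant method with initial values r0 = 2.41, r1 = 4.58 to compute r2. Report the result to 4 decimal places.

h(2.41) = -17.866039, h(4.58) = 68.514394
r2 = 4.580000 − 68.514394·(4.580000 − 2.410000) / (68.514394 − (-17.866039)) = 4.580000 − (148.676235)/(86.380433) = 2.858820

2.8588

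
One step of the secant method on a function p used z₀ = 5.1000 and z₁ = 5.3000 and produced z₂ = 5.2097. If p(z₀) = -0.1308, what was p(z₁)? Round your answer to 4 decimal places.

0.1077

The secant line through (5.1000, -0.1308) and (5.3000, p(z₁)) crosses zero at z₂ = 5.2097.
So (5.1000, -0.1308), (5.3000, p(z₁)), (5.2097, 0) are collinear:
p(z₁) = -0.1308 · (5.3000 − 5.2097) / (5.1000 − 5.2097) = -0.1308 · (0.090300)/(-0.109700) = 0.107669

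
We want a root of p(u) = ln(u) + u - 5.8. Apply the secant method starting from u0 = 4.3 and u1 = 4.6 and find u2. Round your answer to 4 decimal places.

p(4.3) = -0.041385, p(4.6) = 0.326056
u2 = 4.600000 − 0.326056·(4.600000 − 4.300000) / (0.326056 − (-0.041385)) = 4.600000 − (0.097817)/(0.367441) = 4.333789

4.3338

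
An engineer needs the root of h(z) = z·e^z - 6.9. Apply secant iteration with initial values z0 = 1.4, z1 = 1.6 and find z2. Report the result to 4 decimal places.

h(1.4) = -1.222720, h(1.6) = 1.024852
z2 = 1.600000 − 1.024852·(1.600000 − 1.400000) / (1.024852 − (-1.222720)) = 1.600000 − (0.204970)/(2.247572) = 1.508804

1.5088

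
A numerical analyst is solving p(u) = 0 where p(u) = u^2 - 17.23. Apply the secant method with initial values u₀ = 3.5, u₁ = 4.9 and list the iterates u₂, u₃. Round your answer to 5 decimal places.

p(3.5) = -4.9800000, p(4.9) = 6.7800000
u₂ = 4.9000000 − 6.7800000·(4.9000000 − 3.5000000) / (6.7800000 − (-4.9800000)) = 4.9000000 − (9.4920000)/(11.7600000) = 4.0928571
p(4.0928571) = -0.4785204
u₃ = 4.0928571 − (-0.4785204)·(4.0928571 − 4.9000000) / (-0.4785204 − 6.7800000) = 4.0928571 − (0.3862343)/(-7.2585204) = 4.1460683

4.09286, 4.14607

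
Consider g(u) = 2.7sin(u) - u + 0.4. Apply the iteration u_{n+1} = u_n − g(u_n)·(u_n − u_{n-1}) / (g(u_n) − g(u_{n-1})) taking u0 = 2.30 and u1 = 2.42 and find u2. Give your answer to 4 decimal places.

2.3389

g(2.30) = 0.113404, g(2.42) = -0.236431
u2 = 2.420000 − (-0.236431)·(2.420000 − 2.300000) / (-0.236431 − 0.113404) = 2.420000 − (-0.028372)/(-0.349835) = 2.338900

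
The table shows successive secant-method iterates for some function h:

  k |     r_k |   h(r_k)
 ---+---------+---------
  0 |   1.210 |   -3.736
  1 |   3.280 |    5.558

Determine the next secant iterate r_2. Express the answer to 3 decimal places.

r_2 = 3.280 − 5.558·(3.280 − 1.210) / (5.558 − (-3.736))
   = 3.280 − (11.50506)/(9.29400) = 2.04210

2.042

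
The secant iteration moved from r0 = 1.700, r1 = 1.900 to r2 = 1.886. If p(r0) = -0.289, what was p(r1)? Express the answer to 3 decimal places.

0.022

The secant line through (1.700, -0.289) and (1.900, p(r1)) crosses zero at r2 = 1.886.
So (1.700, -0.289), (1.900, p(r1)), (1.886, 0) are collinear:
p(r1) = -0.289 · (1.900 − 1.886) / (1.700 − 1.886) = -0.289 · (0.01400)/(-0.18600) = 0.02175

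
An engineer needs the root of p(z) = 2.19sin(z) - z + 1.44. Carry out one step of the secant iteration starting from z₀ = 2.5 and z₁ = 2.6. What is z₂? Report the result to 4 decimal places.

2.5890

p(2.5) = 0.250654, p(2.6) = -0.031052
z₂ = 2.600000 − (-0.031052)·(2.600000 − 2.500000) / (-0.031052 − 0.250654) = 2.600000 − (-0.003105)/(-0.281706) = 2.588977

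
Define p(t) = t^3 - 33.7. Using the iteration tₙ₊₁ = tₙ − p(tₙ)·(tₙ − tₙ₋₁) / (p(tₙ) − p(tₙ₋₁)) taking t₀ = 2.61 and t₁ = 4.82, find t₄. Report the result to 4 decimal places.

p(2.61) = -15.920419, p(4.82) = 78.280168
t₂ = 4.820000 − 78.280168·(4.820000 − 2.610000) / (78.280168 − (-15.920419)) = 4.820000 − (172.999171)/(94.200587) = 2.983502
p(2.983502) = -7.142996
t₃ = 2.983502 − (-7.142996)·(2.983502 − 4.820000) / (-7.142996 − 78.280168) = 2.983502 − (13.118096)/(-85.423164) = 3.137068
p(3.137068) = -2.827494
t₄ = 3.137068 − (-2.827494)·(3.137068 − 2.983502) / (-2.827494 − (-7.142996)) = 3.137068 − (-0.434207)/(4.315502) = 3.237684

3.2377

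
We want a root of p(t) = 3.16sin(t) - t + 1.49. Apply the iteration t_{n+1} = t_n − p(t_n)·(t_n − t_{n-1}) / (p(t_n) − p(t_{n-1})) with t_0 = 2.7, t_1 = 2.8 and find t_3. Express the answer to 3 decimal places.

p(2.7) = 0.14052, p(2.8) = -0.25144
t_2 = 2.80000 − (-0.25144)·(2.80000 − 2.70000) / (-0.25144 − 0.14052) = 2.80000 − (-0.02514)/(-0.39196) = 2.73585
p(2.73585) = 0.00140
t_3 = 2.73585 − 0.00140·(2.73585 − 2.80000) / (0.00140 − (-0.25144)) = 2.73585 − (-0.00009)/(0.25284) = 2.73621

2.736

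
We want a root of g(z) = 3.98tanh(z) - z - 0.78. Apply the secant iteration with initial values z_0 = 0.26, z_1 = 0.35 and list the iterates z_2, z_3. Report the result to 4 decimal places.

g(0.26) = -0.027904, g(0.35) = 0.208775
z_2 = 0.350000 − 0.208775·(0.350000 − 0.260000) / (0.208775 − (-0.027904)) = 0.350000 − (0.018790)/(0.236678) = 0.270611
g(0.270611) = 0.000878
z_3 = 0.270611 − 0.000878·(0.270611 − 0.350000) / (0.000878 − 0.208775) = 0.270611 − (-0.000070)/(-0.207897) = 0.270276

0.2706, 0.2703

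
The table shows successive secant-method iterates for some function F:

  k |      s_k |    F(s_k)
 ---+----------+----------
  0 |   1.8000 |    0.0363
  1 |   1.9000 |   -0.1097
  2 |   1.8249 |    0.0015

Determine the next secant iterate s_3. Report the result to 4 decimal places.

s_3 = 1.8249 − 0.0015·(1.8249 − 1.9000) / (0.0015 − (-0.1097))
   = 1.8249 − (-0.000113)/(0.111200) = 1.825913

1.8259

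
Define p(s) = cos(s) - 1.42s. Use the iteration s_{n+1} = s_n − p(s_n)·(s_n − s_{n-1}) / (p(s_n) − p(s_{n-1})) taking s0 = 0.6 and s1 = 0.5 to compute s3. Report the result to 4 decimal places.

0.5865

p(0.6) = -0.026664, p(0.5) = 0.167583
s2 = 0.500000 − 0.167583·(0.500000 − 0.600000) / (0.167583 − (-0.026664)) = 0.500000 − (-0.016758)/(0.194247) = 0.586273
p(0.586273) = 0.000501
s3 = 0.586273 − 0.000501·(0.586273 − 0.500000) / (0.000501 − 0.167583) = 0.586273 − (0.000043)/(-0.167082) = 0.586532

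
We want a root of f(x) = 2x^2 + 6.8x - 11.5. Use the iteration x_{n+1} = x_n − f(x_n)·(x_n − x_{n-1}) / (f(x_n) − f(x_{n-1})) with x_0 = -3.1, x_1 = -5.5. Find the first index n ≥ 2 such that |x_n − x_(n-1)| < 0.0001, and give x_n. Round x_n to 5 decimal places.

n = 6, x_n = -4.63939

f(-3.1) = -13.3600000, f(-5.5) = 11.6000000
x_2 = -5.5000000 − 11.6000000·(-2.4000000)/(24.9600000) = -4.3846154;  |Δ| = 1.1153846
f(-4.3846154) = -2.8656805
x_3 = -4.3846154 − (-2.8656805)·(1.1153846)/(-14.4656805) = -4.6055753;  |Δ| = 0.2209599
f(-4.6055753) = -0.3952640
x_4 = -4.6055753 − (-0.3952640)·(-0.2209599)/(2.4704164) = -4.6409287;  |Δ| = 0.0353534
f(-4.6409287) = 0.0181231
x_5 = -4.6409287 − 0.0181231·(-0.0353534)/(0.4133871) = -4.6393788;  |Δ| = 0.0015499
f(-4.6393788) = -0.0001048
x_6 = -4.6393788 − (-0.0001048)·(0.0015499)/(-0.0182279) = -4.6393877;  |Δ| = 0.0000089
|x_6 − x_5| = 0.0000089 < 0.0001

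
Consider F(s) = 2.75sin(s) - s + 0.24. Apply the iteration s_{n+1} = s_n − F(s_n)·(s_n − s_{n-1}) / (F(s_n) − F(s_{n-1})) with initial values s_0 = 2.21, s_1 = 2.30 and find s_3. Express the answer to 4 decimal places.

2.2967

F(2.21) = 0.237070, F(2.30) = -0.009311
s_2 = 2.300000 − (-0.009311)·(2.300000 − 2.210000) / (-0.009311 − 0.237070) = 2.300000 − (-0.000838)/(-0.246381) = 2.296599
F(2.296599) = 0.000310
s_3 = 2.296599 − 0.000310·(2.296599 − 2.300000) / (0.000310 − (-0.009311)) = 2.296599 − (-0.000001)/(0.009621) = 2.296709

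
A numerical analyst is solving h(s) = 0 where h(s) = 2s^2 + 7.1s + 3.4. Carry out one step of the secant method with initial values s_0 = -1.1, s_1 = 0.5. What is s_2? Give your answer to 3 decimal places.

h(-1.1) = -1.99000, h(0.5) = 7.45000
s_2 = 0.50000 − 7.45000·(0.50000 − (-1.10000)) / (7.45000 − (-1.99000)) = 0.50000 − (11.92000)/(9.44000) = -0.76271

-0.763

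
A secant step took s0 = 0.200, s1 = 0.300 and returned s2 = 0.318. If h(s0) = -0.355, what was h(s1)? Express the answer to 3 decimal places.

-0.054

The secant line through (0.200, -0.355) and (0.300, h(s1)) crosses zero at s2 = 0.318.
So (0.200, -0.355), (0.300, h(s1)), (0.318, 0) are collinear:
h(s1) = -0.355 · (0.300 − 0.318) / (0.200 − 0.318) = -0.355 · (-0.01800)/(-0.11800) = -0.05415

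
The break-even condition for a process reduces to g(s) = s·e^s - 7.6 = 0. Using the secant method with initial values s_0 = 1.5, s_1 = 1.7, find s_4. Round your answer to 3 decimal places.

1.574

g(1.5) = -0.87747, g(1.7) = 1.70571
s_2 = 1.70000 − 1.70571·(1.70000 − 1.50000) / (1.70571 − (-0.87747)) = 1.70000 − (0.34114)/(2.58318) = 1.56794
g(1.56794) = -0.07901
s_3 = 1.56794 − (-0.07901)·(1.56794 − 1.70000) / (-0.07901 − 1.70571) = 1.56794 − (0.01043)/(-1.78472) = 1.57378
g(1.57378) = -0.00670
s_4 = 1.57378 − (-0.00670)·(1.57378 − 1.56794) / (-0.00670 − (-0.07901)) = 1.57378 − (-0.00004)/(0.07231) = 1.57433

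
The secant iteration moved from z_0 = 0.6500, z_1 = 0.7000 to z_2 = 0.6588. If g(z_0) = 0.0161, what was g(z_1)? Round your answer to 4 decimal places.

-0.0754

The secant line through (0.6500, 0.0161) and (0.7000, g(z_1)) crosses zero at z_2 = 0.6588.
So (0.6500, 0.0161), (0.7000, g(z_1)), (0.6588, 0) are collinear:
g(z_1) = 0.0161 · (0.7000 − 0.6588) / (0.6500 − 0.6588) = 0.0161 · (0.041200)/(-0.008800) = -0.075377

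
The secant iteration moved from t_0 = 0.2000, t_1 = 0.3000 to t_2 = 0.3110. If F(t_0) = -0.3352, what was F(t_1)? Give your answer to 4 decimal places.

-0.0332

The secant line through (0.2000, -0.3352) and (0.3000, F(t_1)) crosses zero at t_2 = 0.3110.
So (0.2000, -0.3352), (0.3000, F(t_1)), (0.3110, 0) are collinear:
F(t_1) = -0.3352 · (0.3000 − 0.3110) / (0.2000 − 0.3110) = -0.3352 · (-0.011000)/(-0.111000) = -0.033218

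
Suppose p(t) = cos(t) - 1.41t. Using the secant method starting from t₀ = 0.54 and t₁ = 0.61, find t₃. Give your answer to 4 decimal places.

0.5895

p(0.54) = 0.096309, p(0.61) = -0.040452
t₂ = 0.610000 − (-0.040452)·(0.610000 − 0.540000) / (-0.040452 − 0.096309) = 0.610000 − (-0.002832)/(-0.136761) = 0.589295
p(0.589295) = 0.000427
t₃ = 0.589295 − 0.000427·(0.589295 − 0.610000) / (0.000427 − (-0.040452)) = 0.589295 − (-0.000009)/(0.040879) = 0.589511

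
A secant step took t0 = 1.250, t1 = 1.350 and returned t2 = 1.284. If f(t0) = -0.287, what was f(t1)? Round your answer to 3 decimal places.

The secant line through (1.250, -0.287) and (1.350, f(t1)) crosses zero at t2 = 1.284.
So (1.250, -0.287), (1.350, f(t1)), (1.284, 0) are collinear:
f(t1) = -0.287 · (1.350 − 1.284) / (1.250 − 1.284) = -0.287 · (0.06600)/(-0.03400) = 0.55712

0.557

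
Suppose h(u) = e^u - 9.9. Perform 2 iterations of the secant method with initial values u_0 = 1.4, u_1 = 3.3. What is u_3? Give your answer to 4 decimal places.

h(1.4) = -5.844800, h(3.3) = 17.212639
u_2 = 3.300000 − 17.212639·(3.300000 − 1.400000) / (17.212639 − (-5.844800)) = 3.300000 − (32.704014)/(23.057439) = 1.881629
h(1.881629) = -3.335814
u_3 = 1.881629 − (-3.335814)·(1.881629 − 3.300000) / (-3.335814 − 17.212639) = 1.881629 − (4.731423)/(-20.548453) = 2.111885

2.1119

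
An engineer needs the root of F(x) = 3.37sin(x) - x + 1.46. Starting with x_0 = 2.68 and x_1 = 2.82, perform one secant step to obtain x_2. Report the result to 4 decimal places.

F(2.68) = 0.280913, F(2.82) = -0.294817
x_2 = 2.820000 − (-0.294817)·(2.820000 − 2.680000) / (-0.294817 − 0.280913) = 2.820000 − (-0.041274)/(-0.575730) = 2.748309

2.7483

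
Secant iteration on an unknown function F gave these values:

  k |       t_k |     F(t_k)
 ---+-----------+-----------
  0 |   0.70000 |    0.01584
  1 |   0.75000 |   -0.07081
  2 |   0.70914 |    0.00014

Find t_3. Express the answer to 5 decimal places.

0.70922

t_3 = 0.70914 − 0.00014·(0.70914 − 0.75000) / (0.00014 − (-0.07081))
   = 0.70914 − (-0.0000057)/(0.0709500) = 0.7092206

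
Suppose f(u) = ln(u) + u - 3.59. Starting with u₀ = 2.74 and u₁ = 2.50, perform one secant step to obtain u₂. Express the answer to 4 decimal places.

2.6257

f(2.74) = 0.157958, f(2.50) = -0.173709
u₂ = 2.500000 − (-0.173709)·(2.500000 − 2.740000) / (-0.173709 − 0.157958) = 2.500000 − (0.041690)/(-0.331667) = 2.625699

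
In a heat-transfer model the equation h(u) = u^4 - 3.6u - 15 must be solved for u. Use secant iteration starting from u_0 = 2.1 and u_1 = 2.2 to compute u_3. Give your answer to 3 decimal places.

2.187

h(2.1) = -3.11190, h(2.2) = 0.50560
u_2 = 2.20000 − 0.50560·(2.20000 − 2.10000) / (0.50560 − (-3.11190)) = 2.20000 − (0.05056)/(3.61750) = 2.18602
h(2.18602) = -0.03372
u_3 = 2.18602 − (-0.03372)·(2.18602 − 2.20000) / (-0.03372 − 0.50560) = 2.18602 − (0.00047)/(-0.53932) = 2.18690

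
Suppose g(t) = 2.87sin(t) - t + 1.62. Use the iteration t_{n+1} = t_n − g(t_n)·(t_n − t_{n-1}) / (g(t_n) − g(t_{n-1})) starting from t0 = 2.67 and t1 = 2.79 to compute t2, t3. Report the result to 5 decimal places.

g(2.67) = 0.2538573, g(2.79) = -0.1815907
t2 = 2.7900000 − (-0.1815907)·(2.7900000 − 2.6700000) / (-0.1815907 − 0.2538573) = 2.7900000 − (-0.0217909)/(-0.4354480) = 2.7399575
g(2.7399575) = 0.0019939
t3 = 2.7399575 − 0.0019939·(2.7399575 − 2.7900000) / (0.0019939 − (-0.1815907)) = 2.7399575 − (-0.0000998)/(0.1835847) = 2.7405011

2.73996, 2.74050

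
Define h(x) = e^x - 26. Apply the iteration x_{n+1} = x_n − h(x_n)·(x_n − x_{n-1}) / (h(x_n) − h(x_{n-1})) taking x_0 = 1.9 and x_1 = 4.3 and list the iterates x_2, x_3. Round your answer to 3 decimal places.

2.592, 2.950

h(1.9) = -19.31411, h(4.3) = 47.69979
x_2 = 4.30000 − 47.69979·(4.30000 − 1.90000) / (47.69979 − (-19.31411)) = 4.30000 − (114.47950)/(67.01390) = 2.59171
h(2.59171) = -12.64748
x_3 = 2.59171 − (-12.64748)·(2.59171 − 4.30000) / (-12.64748 − 47.69979) = 2.59171 − (21.60563)/(-60.34727) = 2.94973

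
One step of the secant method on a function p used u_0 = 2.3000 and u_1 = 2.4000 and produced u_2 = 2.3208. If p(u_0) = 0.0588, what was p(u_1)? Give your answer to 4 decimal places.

-0.2239

The secant line through (2.3000, 0.0588) and (2.4000, p(u_1)) crosses zero at u_2 = 2.3208.
So (2.3000, 0.0588), (2.4000, p(u_1)), (2.3208, 0) are collinear:
p(u_1) = 0.0588 · (2.4000 − 2.3208) / (2.3000 − 2.3208) = 0.0588 · (0.079200)/(-0.020800) = -0.223892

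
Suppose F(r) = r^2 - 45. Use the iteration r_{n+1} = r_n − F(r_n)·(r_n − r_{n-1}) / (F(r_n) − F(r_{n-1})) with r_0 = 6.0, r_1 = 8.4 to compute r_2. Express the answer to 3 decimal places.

F(6.0) = -9.00000, F(8.4) = 25.56000
r_2 = 8.40000 − 25.56000·(8.40000 − 6.00000) / (25.56000 − (-9.00000)) = 8.40000 − (61.34400)/(34.56000) = 6.62500

6.625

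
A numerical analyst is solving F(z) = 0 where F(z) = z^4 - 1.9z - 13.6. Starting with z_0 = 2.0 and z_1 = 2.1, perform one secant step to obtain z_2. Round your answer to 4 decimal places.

F(2.0) = -1.400000, F(2.1) = 1.858100
z_2 = 2.100000 − 1.858100·(2.100000 − 2.000000) / (1.858100 − (-1.400000)) = 2.100000 − (0.185810)/(3.258100) = 2.042970

2.0430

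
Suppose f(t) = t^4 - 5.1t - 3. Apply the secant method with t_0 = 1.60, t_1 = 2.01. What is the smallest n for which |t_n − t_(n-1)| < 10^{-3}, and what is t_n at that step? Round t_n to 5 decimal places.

n = 5, t_n = 1.88445

f(1.60) = -4.6064000, f(2.01) = 3.0714080
t_2 = 2.0100000 − 3.0714080·(0.4100000)/(7.6778080) = 1.8459848;  |Δ| = 0.1640152
f(1.8459848) = -0.8023768
t_3 = 1.8459848 − (-0.8023768)·(-0.1640152)/(-3.8737848) = 1.8799573;  |Δ| = 0.0339725
f(1.8799573) = -0.0969348
t_4 = 1.8799573 − (-0.0969348)·(0.0339725)/(0.7054420) = 1.8846254;  |Δ| = 0.0046682
f(1.8846254) = 0.0037855
t_5 = 1.8846254 − 0.0037855·(0.0046682)/(0.1007203) = 1.8844500;  |Δ| = 0.0001754
|t_5 − t_4| = 0.0001754 < 10^{-3}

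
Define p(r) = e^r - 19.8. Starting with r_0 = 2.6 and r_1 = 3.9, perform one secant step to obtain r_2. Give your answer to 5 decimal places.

p(2.6) = -6.3362620, p(3.9) = 29.6024491
r_2 = 3.9000000 − 29.6024491·(3.9000000 − 2.6000000) / (29.6024491 − (-6.3362620)) = 3.9000000 − (38.4831838)/(35.9387111) = 2.8291997

2.82920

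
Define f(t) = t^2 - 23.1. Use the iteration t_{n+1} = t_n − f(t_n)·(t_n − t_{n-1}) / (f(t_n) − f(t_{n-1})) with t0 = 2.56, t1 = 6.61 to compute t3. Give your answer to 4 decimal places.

4.7336

f(2.56) = -16.546400, f(6.61) = 20.592100
t2 = 6.610000 − 20.592100·(6.610000 − 2.560000) / (20.592100 − (-16.546400)) = 6.610000 − (83.398005)/(37.138500) = 4.364406
f(4.364406) = -4.051963
t3 = 4.364406 − (-4.051963)·(4.364406 − 6.610000) / (-4.051963 − 20.592100) = 4.364406 − (9.099065)/(-24.644063) = 4.733625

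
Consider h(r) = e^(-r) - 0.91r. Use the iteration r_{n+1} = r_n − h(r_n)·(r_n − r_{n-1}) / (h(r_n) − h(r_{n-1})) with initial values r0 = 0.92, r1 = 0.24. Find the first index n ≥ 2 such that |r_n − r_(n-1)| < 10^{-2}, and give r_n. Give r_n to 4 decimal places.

n = 4, r_n = 0.6019

h(0.92) = -0.438681, h(0.24) = 0.568228
r2 = 0.240000 − 0.568228·(-0.680000)/(1.006909) = 0.623744;  |Δ| = 0.383744
h(0.623744) = -0.031673
r3 = 0.623744 − (-0.031673)·(0.383744)/(-0.599900) = 0.603483;  |Δ| = 0.020260
h(0.603483) = -0.002267
r4 = 0.603483 − (-0.002267)·(-0.020260)/(0.029406) = 0.601922;  |Δ| = 0.001562
|r4 − r3| = 0.001562 < 10^{-2}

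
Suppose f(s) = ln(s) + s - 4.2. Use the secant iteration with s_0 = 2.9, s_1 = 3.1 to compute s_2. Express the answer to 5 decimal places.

f(2.9) = -0.2352893, f(3.1) = 0.0314021
s_2 = 3.1000000 − 0.0314021·(3.1000000 − 2.9000000) / (0.0314021 − (-0.2352893)) = 3.1000000 − (0.0062804)/(0.2666914) = 3.0764506

3.07645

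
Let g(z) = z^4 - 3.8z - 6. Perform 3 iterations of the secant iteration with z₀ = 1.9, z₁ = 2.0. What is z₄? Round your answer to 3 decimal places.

1.908

g(1.9) = -0.18790, g(2.0) = 2.40000
z₂ = 2.00000 − 2.40000·(2.00000 − 1.90000) / (2.40000 − (-0.18790)) = 2.00000 − (0.24000)/(2.58790) = 1.90726
g(1.90726) = -0.01514
z₃ = 1.90726 − (-0.01514)·(1.90726 − 2.00000) / (-0.01514 − 2.40000) = 1.90726 − (0.00140)/(-2.41514) = 1.90784
g(1.90784) = -0.00121
z₄ = 1.90784 − (-0.00121)·(1.90784 − 1.90726) / (-0.00121 − (-0.01514)) = 1.90784 − (0.00000)/(0.01393) = 1.90789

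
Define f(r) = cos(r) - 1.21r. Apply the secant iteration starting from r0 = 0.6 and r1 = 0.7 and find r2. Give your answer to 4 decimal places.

f(0.6) = 0.099336, f(0.7) = -0.082158
r2 = 0.700000 − (-0.082158)·(0.700000 − 0.600000) / (-0.082158 − 0.099336) = 0.700000 − (-0.008216)/(-0.181493) = 0.654732

0.6547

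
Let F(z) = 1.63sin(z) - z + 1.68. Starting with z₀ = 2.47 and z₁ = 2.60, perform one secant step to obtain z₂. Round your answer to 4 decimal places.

F(2.47) = 0.224241, F(2.60) = -0.079733
z₂ = 2.600000 − (-0.079733)·(2.600000 − 2.470000) / (-0.079733 − 0.224241) = 2.600000 − (-0.010365)/(-0.303973) = 2.565901

2.5659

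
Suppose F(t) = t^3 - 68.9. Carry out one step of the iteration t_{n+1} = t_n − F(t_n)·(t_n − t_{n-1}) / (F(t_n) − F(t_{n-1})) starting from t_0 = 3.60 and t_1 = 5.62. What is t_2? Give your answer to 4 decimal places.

F(3.60) = -22.244000, F(5.62) = 108.604328
t_2 = 5.620000 − 108.604328·(5.620000 − 3.600000) / (108.604328 − (-22.244000)) = 5.620000 − (219.380743)/(130.848328) = 3.943397

3.9434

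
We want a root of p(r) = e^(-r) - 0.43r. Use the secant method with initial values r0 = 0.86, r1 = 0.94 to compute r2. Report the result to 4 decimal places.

0.9238

p(0.86) = 0.053362, p(0.94) = -0.013572
r2 = 0.940000 − (-0.013572)·(0.940000 − 0.860000) / (-0.013572 − 0.053362) = 0.940000 − (-0.001086)/(-0.066934) = 0.923779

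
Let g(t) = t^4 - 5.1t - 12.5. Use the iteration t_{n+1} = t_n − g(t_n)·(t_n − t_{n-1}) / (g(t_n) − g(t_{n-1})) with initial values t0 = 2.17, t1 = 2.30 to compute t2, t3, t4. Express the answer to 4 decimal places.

2.2052, 2.2076, 2.2078

g(2.17) = -1.393261, g(2.30) = 3.754100
t2 = 2.300000 − 3.754100·(2.300000 − 2.170000) / (3.754100 − (-1.393261)) = 2.300000 − (0.488033)/(5.147361) = 2.205188
g(2.205188) = -0.099119
t3 = 2.205188 − (-0.099119)·(2.205188 − 2.300000) / (-0.099119 − 3.754100) = 2.205188 − (0.009398)/(-3.853219) = 2.207627
g(2.207627) = -0.006769
t4 = 2.207627 − (-0.006769)·(2.207627 − 2.205188) / (-0.006769 − (-0.099119)) = 2.207627 − (-0.000017)/(0.092350) = 2.207805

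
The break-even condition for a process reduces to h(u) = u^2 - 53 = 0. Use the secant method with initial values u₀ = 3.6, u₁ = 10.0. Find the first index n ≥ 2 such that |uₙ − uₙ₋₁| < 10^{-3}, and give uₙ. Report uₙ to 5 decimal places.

h(3.6) = -40.0400000, h(10.0) = 47.0000000
u₂ = 10.0000000 − 47.0000000·(6.4000000)/(87.0400000) = 6.5441176;  |Δ| = 3.4558824
h(6.5441176) = -10.1745242
u₃ = 6.5441176 − (-10.1745242)·(-3.4558824)/(-57.1745242) = 7.1591111;  |Δ| = 0.6149935
h(7.1591111) = -1.7471281
u₄ = 7.1591111 − (-1.7471281)·(0.6149935)/(8.4273961) = 7.2866087;  |Δ| = 0.1274976
h(7.2866087) = 0.0946658
u₅ = 7.2866087 − 0.0946658·(0.1274976)/(1.8417939) = 7.2800555;  |Δ| = 0.0065532
h(7.2800555) = -0.0007926
u₆ = 7.2800555 − (-0.0007926)·(-0.0065532)/(-0.0954584) = 7.2801099;  |Δ| = 0.0000544
|u₆ − u₅| = 0.0000544 < 10^{-3}

n = 6, uₙ = 7.28011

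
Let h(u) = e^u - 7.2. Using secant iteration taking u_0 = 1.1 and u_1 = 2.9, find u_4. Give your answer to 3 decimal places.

h(1.1) = -4.19583, h(2.9) = 10.97415
u_2 = 2.90000 − 10.97415·(2.90000 − 1.10000) / (10.97415 − (-4.19583)) = 2.90000 − (19.75346)/(15.16998) = 1.59786
h(1.59786) = -2.25756
u_3 = 1.59786 − (-2.25756)·(1.59786 − 2.90000) / (-2.25756 − 10.97415) = 1.59786 − (2.93967)/(-13.23171) = 1.82003
h(1.82003) = -1.02798
u_4 = 1.82003 − (-1.02798)·(1.82003 − 1.59786) / (-1.02798 − (-2.25756)) = 1.82003 − (-0.22838)/(1.22959) = 2.00577

2.006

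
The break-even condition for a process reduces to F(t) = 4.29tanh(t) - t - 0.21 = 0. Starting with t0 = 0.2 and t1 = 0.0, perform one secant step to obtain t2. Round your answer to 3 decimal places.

F(0.2) = 0.43674, F(0.0) = -0.21000
t2 = 0.00000 − (-0.21000)·(0.00000 − 0.20000) / (-0.21000 − 0.43674) = 0.00000 − (0.04200)/(-0.64674) = 0.06494

0.065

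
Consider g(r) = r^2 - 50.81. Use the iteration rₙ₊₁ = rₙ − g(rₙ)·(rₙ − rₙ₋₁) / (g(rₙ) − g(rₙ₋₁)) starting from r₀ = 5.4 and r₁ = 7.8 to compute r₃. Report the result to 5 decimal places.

7.12413

g(5.4) = -21.6500000, g(7.8) = 10.0300000
r₂ = 7.8000000 − 10.0300000·(7.8000000 − 5.4000000) / (10.0300000 − (-21.6500000)) = 7.8000000 − (24.0720000)/(31.6800000) = 7.0401515
g(7.0401515) = -1.2462666
r₃ = 7.0401515 − (-1.2462666)·(7.0401515 − 7.8000000) / (-1.2462666 − 10.0300000) = 7.0401515 − (0.9469738)/(-11.2762666) = 7.1241309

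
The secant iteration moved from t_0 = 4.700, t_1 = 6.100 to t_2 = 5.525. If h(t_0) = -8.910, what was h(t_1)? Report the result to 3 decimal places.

6.210

The secant line through (4.700, -8.910) and (6.100, h(t_1)) crosses zero at t_2 = 5.525.
So (4.700, -8.910), (6.100, h(t_1)), (5.525, 0) are collinear:
h(t_1) = -8.910 · (6.100 − 5.525) / (4.700 − 5.525) = -8.910 · (0.57500)/(-0.82500) = 6.21000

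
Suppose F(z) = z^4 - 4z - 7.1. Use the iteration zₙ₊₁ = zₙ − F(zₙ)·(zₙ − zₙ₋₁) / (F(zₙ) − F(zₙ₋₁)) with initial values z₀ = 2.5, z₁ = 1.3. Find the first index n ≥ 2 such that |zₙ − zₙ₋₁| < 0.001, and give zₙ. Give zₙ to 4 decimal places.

F(2.5) = 21.962500, F(1.3) = -9.443900
z₂ = 1.300000 − (-9.443900)·(-1.200000)/(-31.406400) = 1.660840;  |Δ| = 0.360840
F(1.660840) = -6.134650
z₃ = 1.660840 − (-6.134650)·(0.360840)/(3.309250) = 2.329761;  |Δ| = 0.668921
F(2.329761) = 13.041799
z₄ = 2.329761 − 13.041799·(0.668921)/(19.176448) = 1.874831;  |Δ| = 0.454929
F(1.874831) = -2.244156
z₅ = 1.874831 − (-2.244156)·(-0.454929)/(-15.285955) = 1.941620;  |Δ| = 0.066789
F(1.941620) = -0.654420
z₆ = 1.941620 − (-0.654420)·(0.066789)/(1.589736) = 1.969114;  |Δ| = 0.027494
F(1.969114) = 0.057851
z₇ = 1.969114 − 0.057851·(0.027494)/(0.712271) = 1.966881;  |Δ| = 0.002233
F(1.966881) = -0.001299
z₈ = 1.966881 − (-0.001299)·(-0.002233)/(-0.059151) = 1.966930;  |Δ| = 0.000049
|z₈ − z₇| = 0.000049 < 0.001

n = 8, zₙ = 1.9669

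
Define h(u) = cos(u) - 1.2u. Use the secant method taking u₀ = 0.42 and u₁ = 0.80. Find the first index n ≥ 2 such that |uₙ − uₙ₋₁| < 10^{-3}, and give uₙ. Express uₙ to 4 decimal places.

h(0.42) = 0.409089, h(0.80) = -0.263293
u₂ = 0.800000 − (-0.263293)·(0.380000)/(-0.672382) = 0.651199;  |Δ| = 0.148801
h(0.651199) = 0.013920
u₃ = 0.651199 − 0.013920·(-0.148801)/(0.277213) = 0.658670;  |Δ| = 0.007472
h(0.658670) = 0.000402
u₄ = 0.658670 − 0.000402·(0.007472)/(-0.013517) = 0.658893;  |Δ| = 0.000222
|u₄ − u₃| = 0.000222 < 10^{-3}

n = 4, uₙ = 0.6589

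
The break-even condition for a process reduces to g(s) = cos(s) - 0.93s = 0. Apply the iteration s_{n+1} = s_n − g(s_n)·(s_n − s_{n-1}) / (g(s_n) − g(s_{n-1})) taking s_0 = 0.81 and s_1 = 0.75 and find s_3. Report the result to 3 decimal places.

0.771

g(0.81) = -0.06380, g(0.75) = 0.03419
s_2 = 0.75000 − 0.03419·(0.75000 − 0.81000) / (0.03419 − (-0.06380)) = 0.75000 − (-0.00205)/(0.09799) = 0.77093
g(0.77093) = 0.00029
s_3 = 0.77093 − 0.00029·(0.77093 − 0.75000) / (0.00029 − 0.03419) = 0.77093 − (0.00001)/(-0.03390) = 0.77111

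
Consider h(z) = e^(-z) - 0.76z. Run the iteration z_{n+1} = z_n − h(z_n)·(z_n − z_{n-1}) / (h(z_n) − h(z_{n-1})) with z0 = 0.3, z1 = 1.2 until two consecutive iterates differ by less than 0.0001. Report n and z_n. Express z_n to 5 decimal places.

h(0.3) = 0.5128182, h(1.2) = -0.6108058
z2 = 1.2000000 − (-0.6108058)·(0.9000000)/(-1.1236240) = 0.7107570;  |Δ| = 0.4892430
h(0.7107570) = -0.0489031
z3 = 0.7107570 − (-0.0489031)·(-0.4892430)/(0.5619027) = 0.6681775;  |Δ| = 0.0425795
h(0.6681775) = 0.0048271
z4 = 0.6681775 − 0.0048271·(-0.0425795)/(0.0537302) = 0.6720028;  |Δ| = 0.0038253
h(0.6720028) = -0.0000374
z5 = 0.6720028 − (-0.0000374)·(0.0038253)/(-0.0048645) = 0.6719734;  |Δ| = 0.0000294
|z5 − z4| = 0.0000294 < 0.0001

n = 5, z_n = 0.67197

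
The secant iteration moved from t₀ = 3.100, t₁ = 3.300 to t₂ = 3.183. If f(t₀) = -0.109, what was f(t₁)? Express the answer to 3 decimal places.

The secant line through (3.100, -0.109) and (3.300, f(t₁)) crosses zero at t₂ = 3.183.
So (3.100, -0.109), (3.300, f(t₁)), (3.183, 0) are collinear:
f(t₁) = -0.109 · (3.300 − 3.183) / (3.100 − 3.183) = -0.109 · (0.11700)/(-0.08300) = 0.15365

0.154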